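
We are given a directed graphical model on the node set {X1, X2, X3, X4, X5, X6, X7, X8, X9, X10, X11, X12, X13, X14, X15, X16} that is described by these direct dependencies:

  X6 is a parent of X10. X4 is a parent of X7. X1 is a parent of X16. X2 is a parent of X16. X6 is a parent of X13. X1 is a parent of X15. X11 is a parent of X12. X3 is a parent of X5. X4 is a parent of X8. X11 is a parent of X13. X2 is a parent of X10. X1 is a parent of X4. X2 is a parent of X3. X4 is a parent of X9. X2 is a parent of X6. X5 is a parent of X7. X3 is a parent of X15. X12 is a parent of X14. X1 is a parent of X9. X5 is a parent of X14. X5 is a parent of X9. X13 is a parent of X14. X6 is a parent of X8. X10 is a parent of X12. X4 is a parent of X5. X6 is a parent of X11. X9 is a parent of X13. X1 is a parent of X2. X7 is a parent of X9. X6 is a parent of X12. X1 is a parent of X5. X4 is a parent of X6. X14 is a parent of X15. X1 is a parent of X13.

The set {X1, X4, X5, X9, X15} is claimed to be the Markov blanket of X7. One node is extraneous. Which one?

X15

Parents of X7: X4, X5.
X7's children: X9.
Co-parents of X7 (other parents of its children):
  X9: X1, X4, X5
MB(X7) = {X1, X4, X5, X9}.
X15 is neither a parent, child, nor co-parent of X7, so it does not belong.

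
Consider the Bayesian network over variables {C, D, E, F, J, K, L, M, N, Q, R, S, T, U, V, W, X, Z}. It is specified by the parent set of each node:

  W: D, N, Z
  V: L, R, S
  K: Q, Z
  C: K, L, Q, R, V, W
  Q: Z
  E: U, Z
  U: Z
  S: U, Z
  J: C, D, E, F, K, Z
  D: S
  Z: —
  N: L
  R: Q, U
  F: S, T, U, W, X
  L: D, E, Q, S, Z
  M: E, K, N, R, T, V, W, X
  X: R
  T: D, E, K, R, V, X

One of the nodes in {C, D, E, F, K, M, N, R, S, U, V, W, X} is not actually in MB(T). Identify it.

C

The Markov blanket of a node is its parents, its children, and the other parents of its children.
T has parents D, E, K, R, V, X.
Ch(T) = {F, M}.
For each child, the remaining parents (spouses of T):
  parents(F) \ {T} = {S, U, W, X}.
  M's other parents are E, K, N, R, V, W, X.
MB(T) = {D, E, F, K, M, N, R, S, U, V, W, X}.
C is neither a parent, child, nor co-parent of T, so it does not belong.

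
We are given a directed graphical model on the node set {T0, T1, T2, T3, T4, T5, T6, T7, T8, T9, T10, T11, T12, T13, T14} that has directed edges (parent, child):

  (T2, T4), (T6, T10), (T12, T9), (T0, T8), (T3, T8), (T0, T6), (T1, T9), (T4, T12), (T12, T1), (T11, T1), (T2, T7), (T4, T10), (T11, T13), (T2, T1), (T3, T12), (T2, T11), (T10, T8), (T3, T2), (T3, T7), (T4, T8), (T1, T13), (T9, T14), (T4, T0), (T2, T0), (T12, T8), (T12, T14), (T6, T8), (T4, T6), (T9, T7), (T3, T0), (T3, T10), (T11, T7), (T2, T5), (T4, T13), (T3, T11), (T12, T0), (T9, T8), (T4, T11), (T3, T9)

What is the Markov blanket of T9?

{T0, T1, T2, T3, T4, T6, T7, T8, T10, T11, T12, T14}

Pa(T9) = {T1, T3, T12}.
T9 has children T7, T8, T14.
For each child, the remaining parents (spouses of T9):
  T14 also has parent T12.
  T7's other parents are T2, T3, T11.
  parents(T8) \ {T9} = {T0, T3, T4, T6, T10, T12}.
So the Markov blanket of T9 is {T0, T1, T2, T3, T4, T6, T7, T8, T10, T11, T12, T14}.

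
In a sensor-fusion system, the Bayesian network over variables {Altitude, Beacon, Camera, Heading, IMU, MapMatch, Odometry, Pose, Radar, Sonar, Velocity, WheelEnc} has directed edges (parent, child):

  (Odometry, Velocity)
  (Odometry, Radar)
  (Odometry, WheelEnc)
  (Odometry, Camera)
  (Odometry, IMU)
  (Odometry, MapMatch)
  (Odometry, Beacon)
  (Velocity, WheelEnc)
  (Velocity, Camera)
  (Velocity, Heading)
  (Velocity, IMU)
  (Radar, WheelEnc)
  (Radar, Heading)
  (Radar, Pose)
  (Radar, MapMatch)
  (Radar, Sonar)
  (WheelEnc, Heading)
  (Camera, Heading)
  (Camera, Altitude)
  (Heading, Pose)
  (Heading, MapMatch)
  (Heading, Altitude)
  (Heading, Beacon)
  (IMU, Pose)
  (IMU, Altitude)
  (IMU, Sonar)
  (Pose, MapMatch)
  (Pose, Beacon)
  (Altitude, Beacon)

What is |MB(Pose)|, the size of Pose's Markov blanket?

Pose has parents Heading, IMU, Radar.
Pose's children: Beacon, MapMatch.
For each child, the remaining parents (spouses of Pose):
  parents(MapMatch) \ {Pose} = {Heading, Odometry, Radar}.
  Beacon also has parents Altitude, Heading, Odometry.
MB(Pose) = {Altitude, Beacon, Heading, IMU, MapMatch, Odometry, Radar}, which has 7 nodes.

7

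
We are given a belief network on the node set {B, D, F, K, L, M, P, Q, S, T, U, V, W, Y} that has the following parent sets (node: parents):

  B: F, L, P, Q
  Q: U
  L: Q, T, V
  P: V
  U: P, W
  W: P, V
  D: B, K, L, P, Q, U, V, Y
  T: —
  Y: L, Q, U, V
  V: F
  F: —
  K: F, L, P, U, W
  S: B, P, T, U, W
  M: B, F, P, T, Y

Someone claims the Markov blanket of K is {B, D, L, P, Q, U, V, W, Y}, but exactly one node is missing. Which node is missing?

F

K has child D.
Pa(K) = {F, L, P, U, W}.
Parents of each child, excluding K:
  D: B, L, P, Q, U, V, Y
MB(K) = {B, D, F, L, P, Q, U, V, W, Y}.
Comparing with the claimed set, F is missing.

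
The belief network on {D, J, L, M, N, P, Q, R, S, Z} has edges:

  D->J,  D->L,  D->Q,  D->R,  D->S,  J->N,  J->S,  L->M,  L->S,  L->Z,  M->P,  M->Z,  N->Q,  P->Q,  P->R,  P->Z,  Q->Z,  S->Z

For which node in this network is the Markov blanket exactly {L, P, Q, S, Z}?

The target node must have every member of {L, P, Q, S, Z} as a parent, child, or co-parent, and no others.
Parents of M: L; children: P, Z; co-parents: L, P, Q, S.
These exactly cover the given set, so the node is M.

M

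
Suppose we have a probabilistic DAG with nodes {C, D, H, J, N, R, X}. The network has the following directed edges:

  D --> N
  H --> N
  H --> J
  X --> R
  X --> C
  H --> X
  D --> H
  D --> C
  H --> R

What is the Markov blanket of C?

{D, X}

Recall MB(v) = parents ∪ children ∪ spouses, where spouses are the other parents of v's children.
Pa(C) = {D, X}.
Ch(C) = {}.
C has no children, so there are no co-parents.
Union: {D, X} ∪ {} ∪ {} = {D, X}.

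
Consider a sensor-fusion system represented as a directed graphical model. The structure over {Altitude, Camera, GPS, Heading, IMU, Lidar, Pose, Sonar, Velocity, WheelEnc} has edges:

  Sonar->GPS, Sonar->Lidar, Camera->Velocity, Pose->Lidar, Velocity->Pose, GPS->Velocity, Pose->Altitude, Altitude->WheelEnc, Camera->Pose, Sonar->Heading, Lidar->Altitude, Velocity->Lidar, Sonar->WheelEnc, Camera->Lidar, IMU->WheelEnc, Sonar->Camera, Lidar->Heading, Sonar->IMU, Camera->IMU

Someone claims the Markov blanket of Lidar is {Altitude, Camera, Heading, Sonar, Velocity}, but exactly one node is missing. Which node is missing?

Lidar's parents: Camera, Pose, Sonar, Velocity.
Children of Lidar: Altitude, Heading.
Other parents of Lidar's children:
  parents(Heading) \ {Lidar} = {Sonar}.
  Altitude's other parent is Pose.
MB(Lidar) = {Altitude, Camera, Heading, Pose, Sonar, Velocity}.
Comparing with the claimed set, Pose is missing.

Pose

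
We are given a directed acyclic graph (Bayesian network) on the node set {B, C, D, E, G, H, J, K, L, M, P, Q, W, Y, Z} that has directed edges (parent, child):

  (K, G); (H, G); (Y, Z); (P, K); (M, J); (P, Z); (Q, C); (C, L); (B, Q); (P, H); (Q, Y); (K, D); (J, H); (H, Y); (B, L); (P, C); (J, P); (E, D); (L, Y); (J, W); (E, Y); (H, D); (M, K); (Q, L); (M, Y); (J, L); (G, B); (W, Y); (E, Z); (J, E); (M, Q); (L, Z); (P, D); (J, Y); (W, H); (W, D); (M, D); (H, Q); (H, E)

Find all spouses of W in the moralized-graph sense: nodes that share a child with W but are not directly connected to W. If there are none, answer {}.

Children of W: D, H, Y.
  H: J, P
  D: E, H, K, M, P
  Y: E, H, J, L, M, Q
Excluding nodes already adjacent to W (D, H, J, Y), the co-parent-only contribution is {E, K, L, M, P, Q}.

{E, K, L, M, P, Q}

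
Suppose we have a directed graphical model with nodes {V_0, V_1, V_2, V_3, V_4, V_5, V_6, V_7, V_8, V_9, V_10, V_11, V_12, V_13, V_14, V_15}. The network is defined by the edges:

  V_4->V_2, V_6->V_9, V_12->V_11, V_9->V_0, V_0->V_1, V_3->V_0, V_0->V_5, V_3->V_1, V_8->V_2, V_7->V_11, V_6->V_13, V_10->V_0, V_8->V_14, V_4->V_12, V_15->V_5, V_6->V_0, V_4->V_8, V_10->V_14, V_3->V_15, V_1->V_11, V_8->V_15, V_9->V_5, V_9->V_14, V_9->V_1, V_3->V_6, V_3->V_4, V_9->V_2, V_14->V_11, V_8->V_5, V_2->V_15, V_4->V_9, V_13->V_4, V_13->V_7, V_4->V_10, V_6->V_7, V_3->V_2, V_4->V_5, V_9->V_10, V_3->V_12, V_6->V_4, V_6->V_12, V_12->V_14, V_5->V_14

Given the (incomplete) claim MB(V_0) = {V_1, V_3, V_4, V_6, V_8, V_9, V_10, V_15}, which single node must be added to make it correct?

Recall MB(v) = parents ∪ children ∪ spouses, where spouses are the other parents of v's children.
V_0's parents: V_3, V_6, V_9, V_10.
Children of V_0: V_1, V_5.
Co-parents of V_0 (other parents of its children):
  V_1: V_3, V_9
  V_5: V_4, V_8, V_9, V_15
MB(V_0) = {V_1, V_3, V_4, V_5, V_6, V_8, V_9, V_10, V_15}.
Comparing with the claimed set, V_5 is missing.

V_5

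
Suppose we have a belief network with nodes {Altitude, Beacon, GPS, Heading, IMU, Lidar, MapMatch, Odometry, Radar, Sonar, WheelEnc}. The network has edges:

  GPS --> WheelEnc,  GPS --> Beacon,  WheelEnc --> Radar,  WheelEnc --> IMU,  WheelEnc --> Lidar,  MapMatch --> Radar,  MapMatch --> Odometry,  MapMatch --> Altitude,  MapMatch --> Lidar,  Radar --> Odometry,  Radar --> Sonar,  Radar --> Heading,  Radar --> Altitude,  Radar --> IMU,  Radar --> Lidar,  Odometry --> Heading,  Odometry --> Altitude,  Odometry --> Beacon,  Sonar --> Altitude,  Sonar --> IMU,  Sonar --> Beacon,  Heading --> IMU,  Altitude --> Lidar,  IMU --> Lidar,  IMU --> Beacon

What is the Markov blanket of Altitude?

{IMU, Lidar, MapMatch, Odometry, Radar, Sonar, WheelEnc}

Parents of Altitude: MapMatch, Odometry, Radar, Sonar.
Children of Altitude: Lidar.
Parents of each child, excluding Altitude:
  Lidar: IMU, MapMatch, Radar, WheelEnc
Taking the union gives {IMU, Lidar, MapMatch, Odometry, Radar, Sonar, WheelEnc}.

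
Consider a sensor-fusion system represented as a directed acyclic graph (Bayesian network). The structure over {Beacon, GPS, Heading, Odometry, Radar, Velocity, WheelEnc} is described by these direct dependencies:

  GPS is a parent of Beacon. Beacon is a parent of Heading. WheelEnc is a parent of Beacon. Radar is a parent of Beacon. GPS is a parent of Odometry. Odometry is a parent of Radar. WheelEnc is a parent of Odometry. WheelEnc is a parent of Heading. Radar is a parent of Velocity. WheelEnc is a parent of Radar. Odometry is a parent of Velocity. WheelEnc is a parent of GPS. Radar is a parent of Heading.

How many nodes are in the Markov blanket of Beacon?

4

Beacon has child Heading.
Pa(Beacon) = {GPS, Radar, WheelEnc}.
Co-parents of Beacon (other parents of its children):
  Heading also has parents Radar, WheelEnc.
MB(Beacon) = {GPS, Heading, Radar, WheelEnc}, which has 4 nodes.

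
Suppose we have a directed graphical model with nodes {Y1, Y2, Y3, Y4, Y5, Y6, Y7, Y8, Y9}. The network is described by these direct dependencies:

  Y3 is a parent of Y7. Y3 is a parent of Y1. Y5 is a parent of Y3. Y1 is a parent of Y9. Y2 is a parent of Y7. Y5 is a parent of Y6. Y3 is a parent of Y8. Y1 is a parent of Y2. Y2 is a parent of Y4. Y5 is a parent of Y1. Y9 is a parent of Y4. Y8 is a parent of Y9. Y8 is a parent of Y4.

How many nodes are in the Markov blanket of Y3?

Pa(Y3) = {Y5}.
Y3's children: Y1, Y7, Y8.
Co-parents of Y3 (other parents of its children):
  parents(Y1) \ {Y3} = {Y5}.
  Y8: no additional parents.
  Y7's other parent is Y2.
MB(Y3) = {Y1, Y2, Y5, Y7, Y8}, which has 5 nodes.

5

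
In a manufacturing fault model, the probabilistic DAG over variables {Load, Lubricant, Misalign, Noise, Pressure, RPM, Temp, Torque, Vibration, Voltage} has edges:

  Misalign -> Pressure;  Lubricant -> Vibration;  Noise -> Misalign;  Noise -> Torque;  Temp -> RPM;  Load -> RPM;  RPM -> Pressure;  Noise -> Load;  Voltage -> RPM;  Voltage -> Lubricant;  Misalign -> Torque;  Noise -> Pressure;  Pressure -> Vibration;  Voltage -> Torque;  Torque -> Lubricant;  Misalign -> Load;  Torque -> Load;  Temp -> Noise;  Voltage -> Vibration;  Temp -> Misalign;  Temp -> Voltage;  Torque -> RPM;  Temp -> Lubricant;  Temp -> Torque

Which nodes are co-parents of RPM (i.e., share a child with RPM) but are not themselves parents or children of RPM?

Children of RPM: Pressure.
  Pressure's other parents are Misalign, Noise.
Excluding nodes already adjacent to RPM (Load, Pressure, Temp, Torque, Voltage), the co-parent-only contribution is {Misalign, Noise}.

{Misalign, Noise}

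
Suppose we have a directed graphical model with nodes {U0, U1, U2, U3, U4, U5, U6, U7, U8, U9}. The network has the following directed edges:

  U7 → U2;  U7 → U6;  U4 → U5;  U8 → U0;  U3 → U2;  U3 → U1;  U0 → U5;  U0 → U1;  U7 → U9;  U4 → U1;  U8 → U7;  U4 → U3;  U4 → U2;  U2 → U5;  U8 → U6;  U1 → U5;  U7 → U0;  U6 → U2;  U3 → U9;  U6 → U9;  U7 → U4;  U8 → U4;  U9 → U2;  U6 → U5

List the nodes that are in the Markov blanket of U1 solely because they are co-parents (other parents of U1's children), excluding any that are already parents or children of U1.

Children of U1: U5.
  U5's other parents are U0, U2, U4, U6.
Excluding nodes already adjacent to U1 (U0, U3, U4, U5), the co-parent-only contribution is {U2, U6}.

{U2, U6}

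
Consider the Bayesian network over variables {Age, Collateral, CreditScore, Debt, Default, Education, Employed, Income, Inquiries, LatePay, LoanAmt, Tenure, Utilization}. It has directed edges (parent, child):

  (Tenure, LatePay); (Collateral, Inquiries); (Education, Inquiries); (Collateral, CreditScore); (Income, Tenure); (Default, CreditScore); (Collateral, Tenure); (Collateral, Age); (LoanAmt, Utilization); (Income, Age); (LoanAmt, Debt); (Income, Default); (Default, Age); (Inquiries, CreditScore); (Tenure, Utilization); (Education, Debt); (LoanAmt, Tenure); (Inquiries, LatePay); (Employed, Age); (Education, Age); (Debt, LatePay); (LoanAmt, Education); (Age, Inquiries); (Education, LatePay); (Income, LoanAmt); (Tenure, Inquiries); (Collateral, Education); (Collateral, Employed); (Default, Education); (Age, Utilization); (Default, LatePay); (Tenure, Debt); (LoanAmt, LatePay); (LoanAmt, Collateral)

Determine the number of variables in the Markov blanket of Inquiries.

9

Recall MB(v) = parents ∪ children ∪ spouses, where spouses are the other parents of v's children.
Parents of Inquiries: Age, Collateral, Education, Tenure.
Children of Inquiries: CreditScore, LatePay.
Other parents of Inquiries's children:
  LatePay's other parents are Debt, Default, Education, LoanAmt, Tenure.
  CreditScore also has parents Collateral, Default.
MB(Inquiries) = {Age, Collateral, CreditScore, Debt, Default, Education, LatePay, LoanAmt, Tenure}, which has 9 nodes.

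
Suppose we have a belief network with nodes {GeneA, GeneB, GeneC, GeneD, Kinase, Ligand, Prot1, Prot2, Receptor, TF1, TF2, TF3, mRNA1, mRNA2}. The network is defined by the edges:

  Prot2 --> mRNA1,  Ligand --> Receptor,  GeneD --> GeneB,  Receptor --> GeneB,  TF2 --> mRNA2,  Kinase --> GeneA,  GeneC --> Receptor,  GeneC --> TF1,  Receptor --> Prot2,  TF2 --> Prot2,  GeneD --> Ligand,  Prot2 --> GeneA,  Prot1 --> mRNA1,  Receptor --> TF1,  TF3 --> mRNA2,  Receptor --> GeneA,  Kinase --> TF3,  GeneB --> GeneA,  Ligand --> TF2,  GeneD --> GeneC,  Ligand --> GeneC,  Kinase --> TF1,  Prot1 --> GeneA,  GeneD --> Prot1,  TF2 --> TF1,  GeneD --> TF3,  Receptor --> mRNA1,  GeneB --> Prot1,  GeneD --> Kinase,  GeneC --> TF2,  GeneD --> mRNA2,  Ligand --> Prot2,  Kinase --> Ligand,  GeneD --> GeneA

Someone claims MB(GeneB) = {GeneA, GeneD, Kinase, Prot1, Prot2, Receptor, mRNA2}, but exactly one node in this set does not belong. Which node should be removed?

mRNA2

GeneB's parents: GeneD, Receptor.
Ch(GeneB) = {GeneA, Prot1}.
For each child, the remaining parents (spouses of GeneB):
  Prot1's other parent is GeneD.
  GeneA also has parents GeneD, Kinase, Prot1, Prot2, Receptor.
MB(GeneB) = {GeneA, GeneD, Kinase, Prot1, Prot2, Receptor}.
mRNA2 is neither a parent, child, nor co-parent of GeneB, so it does not belong.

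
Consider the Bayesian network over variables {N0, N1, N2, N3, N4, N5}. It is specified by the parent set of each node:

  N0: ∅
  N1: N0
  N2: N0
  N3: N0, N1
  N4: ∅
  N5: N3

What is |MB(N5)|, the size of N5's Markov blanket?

1

Recall MB(v) = parents ∪ children ∪ spouses, where spouses are the other parents of v's children.
N5 has no children.
N5 has parent N3.
With no children, N5 has no spouses; the co-parent set is empty.
MB(N5) = {N3}, which has 1 node.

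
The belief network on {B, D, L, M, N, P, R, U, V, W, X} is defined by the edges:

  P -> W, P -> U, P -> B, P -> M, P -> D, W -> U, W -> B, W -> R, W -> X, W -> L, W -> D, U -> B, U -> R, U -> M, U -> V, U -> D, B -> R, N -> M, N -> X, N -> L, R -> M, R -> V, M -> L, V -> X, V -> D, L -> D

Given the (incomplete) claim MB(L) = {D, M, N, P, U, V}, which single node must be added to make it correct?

W

A node's Markov blanket = Pa ∪ Ch ∪ (parents of Ch other than the node itself).
Children of L: D.
L has parents M, N, W.
Parents of each child, excluding L:
  D: P, U, V, W
MB(L) = {D, M, N, P, U, V, W}.
Comparing with the claimed set, W is missing.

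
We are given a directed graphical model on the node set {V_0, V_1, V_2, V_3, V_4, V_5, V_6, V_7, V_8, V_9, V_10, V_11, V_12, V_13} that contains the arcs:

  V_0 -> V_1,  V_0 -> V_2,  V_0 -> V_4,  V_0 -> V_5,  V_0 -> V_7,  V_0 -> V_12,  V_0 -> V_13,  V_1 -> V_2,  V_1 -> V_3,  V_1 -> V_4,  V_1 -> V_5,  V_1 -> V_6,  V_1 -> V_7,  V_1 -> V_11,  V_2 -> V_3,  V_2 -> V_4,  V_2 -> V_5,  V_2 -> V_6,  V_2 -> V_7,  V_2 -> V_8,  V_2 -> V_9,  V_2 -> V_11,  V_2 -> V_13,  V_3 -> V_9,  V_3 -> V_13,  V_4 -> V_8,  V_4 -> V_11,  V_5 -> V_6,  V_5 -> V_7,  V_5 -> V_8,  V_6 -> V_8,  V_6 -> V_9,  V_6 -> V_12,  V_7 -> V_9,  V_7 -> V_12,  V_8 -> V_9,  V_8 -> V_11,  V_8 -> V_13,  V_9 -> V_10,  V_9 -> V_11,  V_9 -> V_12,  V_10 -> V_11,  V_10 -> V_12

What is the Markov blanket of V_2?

Children of V_2: V_3, V_4, V_5, V_6, V_7, V_8, V_9, V_11, V_13.
V_2's parents: V_0, V_1.
For each child, the remaining parents (spouses of V_2):
  V_3: V_1
  V_4: V_0, V_1
  V_5: V_0, V_1
  V_6: V_1, V_5
  V_7: V_0, V_1, V_5
  V_8: V_4, V_5, V_6
  V_9: V_3, V_6, V_7, V_8
  V_11: V_1, V_4, V_8, V_9, V_10
  V_13: V_0, V_3, V_8
So the Markov blanket of V_2 is {V_0, V_1, V_3, V_4, V_5, V_6, V_7, V_8, V_9, V_10, V_11, V_13}.

{V_0, V_1, V_3, V_4, V_5, V_6, V_7, V_8, V_9, V_10, V_11, V_13}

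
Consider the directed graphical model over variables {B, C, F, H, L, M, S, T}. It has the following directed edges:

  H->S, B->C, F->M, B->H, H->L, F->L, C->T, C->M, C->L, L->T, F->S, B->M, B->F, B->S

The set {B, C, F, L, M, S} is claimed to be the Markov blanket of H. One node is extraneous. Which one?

M

H has parent B.
H's children: L, S.
Parents of each child, excluding H:
  L also has parents C, F.
  S's other parents are B, F.
MB(H) = {B, C, F, L, S}.
M is neither a parent, child, nor co-parent of H, so it does not belong.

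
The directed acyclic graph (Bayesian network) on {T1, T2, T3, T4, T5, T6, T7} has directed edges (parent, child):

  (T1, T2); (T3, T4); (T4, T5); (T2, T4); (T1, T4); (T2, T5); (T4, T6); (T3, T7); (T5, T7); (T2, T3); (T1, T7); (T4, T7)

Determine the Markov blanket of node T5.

{T1, T2, T3, T4, T7}

The Markov blanket of a node is its parents, its children, and the other parents of its children.
T5 has parents T2, T4.
T5 has child T7.
For each child, the remaining parents (spouses of T5):
  parents(T7) \ {T5} = {T1, T3, T4}.
Taking the union gives {T1, T2, T3, T4, T7}.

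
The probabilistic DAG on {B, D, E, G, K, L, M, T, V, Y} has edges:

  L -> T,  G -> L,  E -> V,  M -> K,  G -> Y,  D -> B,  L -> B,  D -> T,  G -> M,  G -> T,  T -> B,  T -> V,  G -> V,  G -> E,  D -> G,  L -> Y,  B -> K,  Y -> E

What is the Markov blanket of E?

{G, T, V, Y}

A node's Markov blanket = Pa ∪ Ch ∪ (parents of Ch other than the node itself).
E's children: V.
E has parents G, Y.
For each child, the remaining parents (spouses of E):
  V's other parents are G, T.
Taking the union gives {G, T, V, Y}.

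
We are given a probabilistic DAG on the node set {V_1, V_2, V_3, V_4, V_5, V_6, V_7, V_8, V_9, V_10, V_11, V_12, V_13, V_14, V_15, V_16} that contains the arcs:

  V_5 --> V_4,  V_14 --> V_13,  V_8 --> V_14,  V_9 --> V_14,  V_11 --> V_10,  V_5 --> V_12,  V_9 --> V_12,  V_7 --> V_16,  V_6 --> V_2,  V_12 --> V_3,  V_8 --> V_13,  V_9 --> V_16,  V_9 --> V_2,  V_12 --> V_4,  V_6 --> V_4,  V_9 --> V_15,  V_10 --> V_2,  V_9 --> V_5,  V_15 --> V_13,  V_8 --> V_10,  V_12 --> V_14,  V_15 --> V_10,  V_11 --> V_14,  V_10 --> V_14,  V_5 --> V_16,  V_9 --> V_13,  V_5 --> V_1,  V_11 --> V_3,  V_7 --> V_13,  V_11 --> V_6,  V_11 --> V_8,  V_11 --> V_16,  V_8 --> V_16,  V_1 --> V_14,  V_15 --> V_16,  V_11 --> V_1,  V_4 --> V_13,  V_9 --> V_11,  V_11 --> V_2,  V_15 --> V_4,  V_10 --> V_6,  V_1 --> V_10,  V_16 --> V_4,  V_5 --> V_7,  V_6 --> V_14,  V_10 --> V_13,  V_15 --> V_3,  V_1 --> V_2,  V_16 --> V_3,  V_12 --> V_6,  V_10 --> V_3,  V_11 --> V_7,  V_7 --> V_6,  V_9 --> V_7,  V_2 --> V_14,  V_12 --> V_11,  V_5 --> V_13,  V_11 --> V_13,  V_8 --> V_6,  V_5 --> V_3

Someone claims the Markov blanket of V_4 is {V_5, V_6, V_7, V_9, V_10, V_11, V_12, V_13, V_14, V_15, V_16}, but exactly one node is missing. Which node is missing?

V_8

V_4's children: V_13.
Pa(V_4) = {V_5, V_6, V_12, V_15, V_16}.
Co-parents of V_4 (other parents of its children):
  V_13: V_5, V_7, V_8, V_9, V_10, V_11, V_14, V_15
MB(V_4) = {V_5, V_6, V_7, V_8, V_9, V_10, V_11, V_12, V_13, V_14, V_15, V_16}.
Comparing with the claimed set, V_8 is missing.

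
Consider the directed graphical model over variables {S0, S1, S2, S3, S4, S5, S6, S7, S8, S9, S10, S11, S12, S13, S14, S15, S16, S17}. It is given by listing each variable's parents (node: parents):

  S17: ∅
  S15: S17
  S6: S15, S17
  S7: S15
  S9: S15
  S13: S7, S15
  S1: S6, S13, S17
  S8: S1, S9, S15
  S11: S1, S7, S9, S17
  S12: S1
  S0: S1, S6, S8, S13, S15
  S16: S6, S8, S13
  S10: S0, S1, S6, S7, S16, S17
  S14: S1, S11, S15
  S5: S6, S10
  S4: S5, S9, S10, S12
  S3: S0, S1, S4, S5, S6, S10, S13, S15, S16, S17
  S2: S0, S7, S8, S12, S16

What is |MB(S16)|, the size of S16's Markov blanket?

Pa(S16) = {S6, S8, S13}.
S16's children: S2, S3, S10.
Other parents of S16's children:
  S10: S0, S1, S6, S7, S17
  S3: S0, S1, S4, S5, S6, S10, S13, S15, S17
  S2: S0, S7, S8, S12
MB(S16) = {S0, S1, S2, S3, S4, S5, S6, S7, S8, S10, S12, S13, S15, S17}, which has 14 nodes.

14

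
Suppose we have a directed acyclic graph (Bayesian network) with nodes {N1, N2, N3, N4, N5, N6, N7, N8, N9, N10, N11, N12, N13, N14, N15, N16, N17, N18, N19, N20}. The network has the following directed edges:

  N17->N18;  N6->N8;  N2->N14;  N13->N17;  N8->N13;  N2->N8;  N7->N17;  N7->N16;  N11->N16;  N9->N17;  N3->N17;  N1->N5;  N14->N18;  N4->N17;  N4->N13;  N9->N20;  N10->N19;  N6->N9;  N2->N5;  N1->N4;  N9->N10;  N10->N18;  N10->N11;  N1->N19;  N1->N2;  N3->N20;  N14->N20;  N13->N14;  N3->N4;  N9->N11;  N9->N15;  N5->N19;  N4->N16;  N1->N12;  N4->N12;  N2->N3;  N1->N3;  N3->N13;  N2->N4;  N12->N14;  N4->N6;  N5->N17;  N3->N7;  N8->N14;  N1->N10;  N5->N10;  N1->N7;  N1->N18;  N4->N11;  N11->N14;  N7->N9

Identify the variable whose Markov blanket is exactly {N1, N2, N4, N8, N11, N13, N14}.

N12

The target node must have every member of {N1, N2, N4, N8, N11, N13, N14} as a parent, child, or co-parent, and no others.
Parents of N12: N1, N4; children: N14; co-parents: N2, N8, N11, N13.
These exactly cover the given set, so the node is N12.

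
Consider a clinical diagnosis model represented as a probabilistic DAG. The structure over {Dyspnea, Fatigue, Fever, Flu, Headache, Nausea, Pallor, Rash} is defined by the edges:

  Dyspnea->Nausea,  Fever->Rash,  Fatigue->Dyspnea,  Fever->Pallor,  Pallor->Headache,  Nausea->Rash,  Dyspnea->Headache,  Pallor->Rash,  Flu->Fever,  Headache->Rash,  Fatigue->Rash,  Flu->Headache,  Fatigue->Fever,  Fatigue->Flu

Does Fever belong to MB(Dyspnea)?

Dyspnea's children: Headache, Nausea.
Dyspnea's parents: Fatigue.
Co-parents of Dyspnea (other parents of its children):
  Nausea: no additional parents.
  parents(Headache) \ {Dyspnea} = {Flu, Pallor}.
MB(Dyspnea) = {Fatigue, Flu, Headache, Nausea, Pallor}; Fever is not in this set.

No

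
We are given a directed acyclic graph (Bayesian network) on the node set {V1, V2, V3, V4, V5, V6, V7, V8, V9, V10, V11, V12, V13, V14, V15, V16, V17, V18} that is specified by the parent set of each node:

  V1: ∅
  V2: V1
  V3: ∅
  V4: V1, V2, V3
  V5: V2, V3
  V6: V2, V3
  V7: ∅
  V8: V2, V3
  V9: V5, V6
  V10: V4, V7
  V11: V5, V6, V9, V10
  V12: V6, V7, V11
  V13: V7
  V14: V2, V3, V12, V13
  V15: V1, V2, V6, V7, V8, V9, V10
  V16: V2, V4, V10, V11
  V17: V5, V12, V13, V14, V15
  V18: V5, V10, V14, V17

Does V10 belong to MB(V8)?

V10 is a co-parent of V8: both are parents of V15.
So V10 ∈ MB(V8).

Yes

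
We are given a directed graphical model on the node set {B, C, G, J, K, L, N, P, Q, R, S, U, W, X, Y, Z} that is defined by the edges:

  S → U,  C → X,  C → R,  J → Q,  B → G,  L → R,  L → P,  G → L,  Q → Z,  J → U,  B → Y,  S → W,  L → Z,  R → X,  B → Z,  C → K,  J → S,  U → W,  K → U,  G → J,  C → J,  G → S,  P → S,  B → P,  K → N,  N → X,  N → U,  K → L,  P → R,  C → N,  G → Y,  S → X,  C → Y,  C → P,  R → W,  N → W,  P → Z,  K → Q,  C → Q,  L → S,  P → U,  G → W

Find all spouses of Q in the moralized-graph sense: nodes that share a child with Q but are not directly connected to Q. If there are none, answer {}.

{B, L, P}

Children of Q: Z.
  Z: B, L, P
Excluding nodes already adjacent to Q (C, J, K, Z), the co-parent-only contribution is {B, L, P}.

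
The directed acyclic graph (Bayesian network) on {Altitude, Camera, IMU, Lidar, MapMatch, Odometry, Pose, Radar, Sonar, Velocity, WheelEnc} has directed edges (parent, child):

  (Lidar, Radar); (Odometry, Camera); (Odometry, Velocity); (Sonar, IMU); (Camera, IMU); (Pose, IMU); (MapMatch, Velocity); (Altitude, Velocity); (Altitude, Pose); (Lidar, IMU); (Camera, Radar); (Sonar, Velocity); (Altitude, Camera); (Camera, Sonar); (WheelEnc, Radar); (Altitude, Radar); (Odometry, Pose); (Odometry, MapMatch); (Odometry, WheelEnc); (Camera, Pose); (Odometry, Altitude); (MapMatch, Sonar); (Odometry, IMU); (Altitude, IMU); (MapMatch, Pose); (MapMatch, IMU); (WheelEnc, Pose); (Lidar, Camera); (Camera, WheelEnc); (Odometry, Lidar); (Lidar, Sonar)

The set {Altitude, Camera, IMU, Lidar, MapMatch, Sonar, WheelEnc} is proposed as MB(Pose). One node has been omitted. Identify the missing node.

Pose has parents Altitude, Camera, MapMatch, Odometry, WheelEnc.
Pose has child IMU.
Co-parents of Pose (other parents of its children):
  IMU also has parents Altitude, Camera, Lidar, MapMatch, Odometry, Sonar.
MB(Pose) = {Altitude, Camera, IMU, Lidar, MapMatch, Odometry, Sonar, WheelEnc}.
Comparing with the claimed set, Odometry is missing.

Odometry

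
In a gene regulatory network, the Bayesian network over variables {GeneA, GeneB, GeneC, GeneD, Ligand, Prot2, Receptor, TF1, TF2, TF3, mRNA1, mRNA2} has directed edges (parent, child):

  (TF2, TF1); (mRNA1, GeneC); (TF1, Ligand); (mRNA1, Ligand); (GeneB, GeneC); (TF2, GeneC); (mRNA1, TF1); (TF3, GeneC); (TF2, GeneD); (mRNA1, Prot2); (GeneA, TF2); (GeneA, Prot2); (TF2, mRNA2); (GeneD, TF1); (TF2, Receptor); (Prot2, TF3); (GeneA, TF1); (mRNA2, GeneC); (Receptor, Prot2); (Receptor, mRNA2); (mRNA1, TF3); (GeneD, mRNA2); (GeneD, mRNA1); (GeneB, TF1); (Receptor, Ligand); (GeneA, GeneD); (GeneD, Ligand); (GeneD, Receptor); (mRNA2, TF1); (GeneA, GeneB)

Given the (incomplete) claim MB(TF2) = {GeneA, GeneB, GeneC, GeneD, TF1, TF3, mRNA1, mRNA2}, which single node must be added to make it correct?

By definition, MB(TF2) is built from TF2's parents, TF2's children, and the co-parents of TF2.
TF2's children: GeneC, GeneD, Receptor, TF1, mRNA2.
TF2 has parent GeneA.
For each child, the remaining parents (spouses of TF2):
  GeneD's other parent is GeneA.
  Receptor also has parent GeneD.
  parents(mRNA2) \ {TF2} = {GeneD, Receptor}.
  TF1 also has parents GeneA, GeneB, GeneD, mRNA1, mRNA2.
  GeneC's other parents are GeneB, TF3, mRNA1, mRNA2.
MB(TF2) = {GeneA, GeneB, GeneC, GeneD, Receptor, TF1, TF3, mRNA1, mRNA2}.
Comparing with the claimed set, Receptor is missing.

Receptor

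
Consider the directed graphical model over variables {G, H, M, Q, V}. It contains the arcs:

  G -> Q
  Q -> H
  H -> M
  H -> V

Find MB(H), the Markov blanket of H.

Recall MB(v) = parents ∪ children ∪ spouses, where spouses are the other parents of v's children.
H has parent Q.
H's children: M, V.
Other parents of H's children:
  M: no additional parents.
  V has no other parent.
So the Markov blanket of H is {M, Q, V}.

{M, Q, V}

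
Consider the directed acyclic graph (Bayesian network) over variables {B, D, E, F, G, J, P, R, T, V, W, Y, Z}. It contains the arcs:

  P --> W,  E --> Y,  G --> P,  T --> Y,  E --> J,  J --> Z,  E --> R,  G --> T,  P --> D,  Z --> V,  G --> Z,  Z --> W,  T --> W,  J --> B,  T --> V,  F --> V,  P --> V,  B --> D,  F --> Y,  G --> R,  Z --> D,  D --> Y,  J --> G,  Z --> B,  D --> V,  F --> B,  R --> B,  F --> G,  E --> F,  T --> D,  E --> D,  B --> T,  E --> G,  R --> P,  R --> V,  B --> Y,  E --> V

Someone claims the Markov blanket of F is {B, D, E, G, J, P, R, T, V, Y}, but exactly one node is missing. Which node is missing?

Z

Parents of F: E.
F's children: B, G, V, Y.
For each child, the remaining parents (spouses of F):
  G: E, J
  B: J, R, Z
  Y: B, D, E, T
  V: D, E, P, R, T, Z
MB(F) = {B, D, E, G, J, P, R, T, V, Y, Z}.
Comparing with the claimed set, Z is missing.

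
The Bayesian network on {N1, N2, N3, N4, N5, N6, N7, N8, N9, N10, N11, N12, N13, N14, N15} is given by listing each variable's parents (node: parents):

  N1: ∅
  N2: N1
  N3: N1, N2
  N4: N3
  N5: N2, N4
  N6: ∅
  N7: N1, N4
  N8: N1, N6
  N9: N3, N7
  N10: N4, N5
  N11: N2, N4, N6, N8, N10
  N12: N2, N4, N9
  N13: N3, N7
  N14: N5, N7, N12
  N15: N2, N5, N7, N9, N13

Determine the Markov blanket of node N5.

{N2, N4, N7, N9, N10, N12, N13, N14, N15}

The Markov blanket of a node is its parents, its children, and the other parents of its children.
Pa(N5) = {N2, N4}.
N5 has children N10, N14, N15.
For each child, the remaining parents (spouses of N5):
  N10: N4
  N14: N7, N12
  N15: N2, N7, N9, N13
Union: {N2, N4} ∪ {N10, N14, N15} ∪ {N2, N4, N7, N9, N12, N13} = {N2, N4, N7, N9, N10, N12, N13, N14, N15}.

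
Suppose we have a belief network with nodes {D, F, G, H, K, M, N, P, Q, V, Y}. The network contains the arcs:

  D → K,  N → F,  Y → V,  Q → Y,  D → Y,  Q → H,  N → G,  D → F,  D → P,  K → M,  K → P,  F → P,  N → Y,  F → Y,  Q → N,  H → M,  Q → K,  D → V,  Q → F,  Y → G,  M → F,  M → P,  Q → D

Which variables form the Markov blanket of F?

A node's Markov blanket = Pa ∪ Ch ∪ (parents of Ch other than the node itself).
F has parents D, M, N, Q.
Children of F: P, Y.
Parents of each child, excluding F:
  Y also has parents D, N, Q.
  P's other parents are D, K, M.
Taking the union gives {D, K, M, N, P, Q, Y}.

{D, K, M, N, P, Q, Y}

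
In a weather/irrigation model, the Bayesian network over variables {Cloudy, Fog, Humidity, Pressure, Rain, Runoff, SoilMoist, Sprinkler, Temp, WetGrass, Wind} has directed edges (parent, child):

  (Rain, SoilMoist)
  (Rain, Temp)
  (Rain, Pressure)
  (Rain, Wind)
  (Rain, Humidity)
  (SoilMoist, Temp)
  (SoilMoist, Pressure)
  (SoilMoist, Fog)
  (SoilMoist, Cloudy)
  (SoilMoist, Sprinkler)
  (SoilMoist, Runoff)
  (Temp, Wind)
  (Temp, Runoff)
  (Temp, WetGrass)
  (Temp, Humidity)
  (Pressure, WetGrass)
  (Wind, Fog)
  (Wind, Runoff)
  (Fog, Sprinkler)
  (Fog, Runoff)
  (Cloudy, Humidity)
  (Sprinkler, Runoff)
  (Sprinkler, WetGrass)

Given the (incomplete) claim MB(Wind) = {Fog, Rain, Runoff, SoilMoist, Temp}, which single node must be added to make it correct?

Sprinkler

A node's Markov blanket = Pa ∪ Ch ∪ (parents of Ch other than the node itself).
Wind has children Fog, Runoff.
Wind has parents Rain, Temp.
Co-parents of Wind (other parents of its children):
  parents(Fog) \ {Wind} = {SoilMoist}.
  Runoff's other parents are Fog, SoilMoist, Sprinkler, Temp.
MB(Wind) = {Fog, Rain, Runoff, SoilMoist, Sprinkler, Temp}.
Comparing with the claimed set, Sprinkler is missing.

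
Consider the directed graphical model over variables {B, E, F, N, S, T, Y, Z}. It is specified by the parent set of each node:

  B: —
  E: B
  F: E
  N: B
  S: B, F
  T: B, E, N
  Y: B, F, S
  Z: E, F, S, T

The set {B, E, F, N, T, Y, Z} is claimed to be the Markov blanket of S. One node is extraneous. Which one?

Recall MB(v) = parents ∪ children ∪ spouses, where spouses are the other parents of v's children.
S's parents: B, F.
S has children Y, Z.
Parents of each child, excluding S:
  Y also has parents B, F.
  parents(Z) \ {S} = {E, F, T}.
MB(S) = {B, E, F, T, Y, Z}.
N is neither a parent, child, nor co-parent of S, so it does not belong.

N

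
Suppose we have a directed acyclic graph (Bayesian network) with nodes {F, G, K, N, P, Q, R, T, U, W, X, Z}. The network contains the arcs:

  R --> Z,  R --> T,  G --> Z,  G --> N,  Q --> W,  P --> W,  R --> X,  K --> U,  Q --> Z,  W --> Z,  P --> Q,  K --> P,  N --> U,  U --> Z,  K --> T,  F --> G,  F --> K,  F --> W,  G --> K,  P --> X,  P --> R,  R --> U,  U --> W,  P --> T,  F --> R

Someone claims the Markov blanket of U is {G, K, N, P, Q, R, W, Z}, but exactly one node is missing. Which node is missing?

F

By definition, MB(U) is built from U's parents, U's children, and the co-parents of U.
Parents of U: K, N, R.
U's children: W, Z.
For each child, the remaining parents (spouses of U):
  parents(W) \ {U} = {F, P, Q}.
  Z also has parents G, Q, R, W.
MB(U) = {F, G, K, N, P, Q, R, W, Z}.
Comparing with the claimed set, F is missing.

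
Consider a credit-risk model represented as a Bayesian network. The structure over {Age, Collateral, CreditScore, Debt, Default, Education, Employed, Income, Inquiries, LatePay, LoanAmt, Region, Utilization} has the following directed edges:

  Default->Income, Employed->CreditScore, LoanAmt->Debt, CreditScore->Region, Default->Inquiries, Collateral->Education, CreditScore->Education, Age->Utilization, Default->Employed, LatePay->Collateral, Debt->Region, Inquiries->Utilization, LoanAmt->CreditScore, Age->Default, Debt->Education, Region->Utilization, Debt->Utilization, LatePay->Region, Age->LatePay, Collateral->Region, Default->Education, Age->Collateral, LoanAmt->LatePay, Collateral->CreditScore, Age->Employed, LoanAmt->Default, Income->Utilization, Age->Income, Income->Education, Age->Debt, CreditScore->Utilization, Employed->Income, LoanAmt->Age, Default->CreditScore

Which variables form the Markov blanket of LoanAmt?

A node's Markov blanket = Pa ∪ Ch ∪ (parents of Ch other than the node itself).
Parents of LoanAmt: none.
Children of LoanAmt: Age, CreditScore, Debt, Default, LatePay.
Parents of each child, excluding LoanAmt:
  Age: —
  Default: Age
  Debt: Age
  LatePay: Age
  CreditScore: Collateral, Default, Employed
So the Markov blanket of LoanAmt is {Age, Collateral, CreditScore, Debt, Default, Employed, LatePay}.

{Age, Collateral, CreditScore, Debt, Default, Employed, LatePay}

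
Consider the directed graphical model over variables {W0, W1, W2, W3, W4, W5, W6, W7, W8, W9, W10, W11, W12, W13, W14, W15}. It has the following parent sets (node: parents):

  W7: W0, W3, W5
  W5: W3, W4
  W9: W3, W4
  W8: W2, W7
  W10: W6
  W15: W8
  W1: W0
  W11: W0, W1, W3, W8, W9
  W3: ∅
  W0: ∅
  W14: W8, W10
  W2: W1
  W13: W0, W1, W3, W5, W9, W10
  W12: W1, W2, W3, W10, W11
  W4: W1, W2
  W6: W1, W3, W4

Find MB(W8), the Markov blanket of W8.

{W0, W1, W2, W3, W7, W9, W10, W11, W14, W15}

By definition, MB(W8) is built from W8's parents, W8's children, and the co-parents of W8.
W8 has parents W2, W7.
W8 has children W11, W14, W15.
Parents of each child, excluding W8:
  W11: W0, W1, W3, W9
  W14: W10
  W15: —
Taking the union gives {W0, W1, W2, W3, W7, W9, W10, W11, W14, W15}.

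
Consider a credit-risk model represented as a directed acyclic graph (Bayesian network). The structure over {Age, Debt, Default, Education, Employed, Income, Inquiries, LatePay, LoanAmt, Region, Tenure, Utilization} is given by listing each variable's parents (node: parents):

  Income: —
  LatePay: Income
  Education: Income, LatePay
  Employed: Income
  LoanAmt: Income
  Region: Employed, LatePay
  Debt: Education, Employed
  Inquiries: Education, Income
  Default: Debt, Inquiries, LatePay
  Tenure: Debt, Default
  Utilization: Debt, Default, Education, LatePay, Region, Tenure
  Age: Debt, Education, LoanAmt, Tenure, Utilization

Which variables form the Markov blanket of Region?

{Debt, Default, Education, Employed, LatePay, Tenure, Utilization}

The Markov blanket of a node is its parents, its children, and the other parents of its children.
Pa(Region) = {Employed, LatePay}.
Ch(Region) = {Utilization}.
Co-parents of Region (other parents of its children):
  parents(Utilization) \ {Region} = {Debt, Default, Education, LatePay, Tenure}.
So the Markov blanket of Region is {Debt, Default, Education, Employed, LatePay, Tenure, Utilization}.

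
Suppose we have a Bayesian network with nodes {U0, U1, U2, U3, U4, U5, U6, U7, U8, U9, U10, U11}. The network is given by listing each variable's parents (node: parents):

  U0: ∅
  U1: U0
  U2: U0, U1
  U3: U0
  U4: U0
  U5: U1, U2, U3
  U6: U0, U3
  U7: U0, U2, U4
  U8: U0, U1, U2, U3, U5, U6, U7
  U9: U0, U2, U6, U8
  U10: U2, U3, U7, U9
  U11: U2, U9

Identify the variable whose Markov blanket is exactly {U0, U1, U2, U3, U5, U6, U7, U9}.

The target node must have every member of {U0, U1, U2, U3, U5, U6, U7, U9} as a parent, child, or co-parent, and no others.
Parents of U8: U0, U1, U2, U3, U5, U6, U7; children: U9; co-parents: U0, U2, U6.
These exactly cover the given set, so the node is U8.

U8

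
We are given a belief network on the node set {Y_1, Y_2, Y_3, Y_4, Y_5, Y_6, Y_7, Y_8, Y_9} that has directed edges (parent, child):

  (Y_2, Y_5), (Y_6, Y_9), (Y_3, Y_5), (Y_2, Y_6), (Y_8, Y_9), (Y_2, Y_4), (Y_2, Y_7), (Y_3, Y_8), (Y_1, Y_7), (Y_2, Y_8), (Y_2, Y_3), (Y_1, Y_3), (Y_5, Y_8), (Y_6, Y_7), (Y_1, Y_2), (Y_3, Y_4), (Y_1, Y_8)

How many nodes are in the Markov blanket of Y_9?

By definition, MB(Y_9) is built from Y_9's parents, Y_9's children, and the co-parents of Y_9.
Y_9's parents: Y_6, Y_8.
Y_9's children: none.
With no children, Y_9 has no spouses; the co-parent set is empty.
MB(Y_9) = {Y_6, Y_8}, which has 2 nodes.

2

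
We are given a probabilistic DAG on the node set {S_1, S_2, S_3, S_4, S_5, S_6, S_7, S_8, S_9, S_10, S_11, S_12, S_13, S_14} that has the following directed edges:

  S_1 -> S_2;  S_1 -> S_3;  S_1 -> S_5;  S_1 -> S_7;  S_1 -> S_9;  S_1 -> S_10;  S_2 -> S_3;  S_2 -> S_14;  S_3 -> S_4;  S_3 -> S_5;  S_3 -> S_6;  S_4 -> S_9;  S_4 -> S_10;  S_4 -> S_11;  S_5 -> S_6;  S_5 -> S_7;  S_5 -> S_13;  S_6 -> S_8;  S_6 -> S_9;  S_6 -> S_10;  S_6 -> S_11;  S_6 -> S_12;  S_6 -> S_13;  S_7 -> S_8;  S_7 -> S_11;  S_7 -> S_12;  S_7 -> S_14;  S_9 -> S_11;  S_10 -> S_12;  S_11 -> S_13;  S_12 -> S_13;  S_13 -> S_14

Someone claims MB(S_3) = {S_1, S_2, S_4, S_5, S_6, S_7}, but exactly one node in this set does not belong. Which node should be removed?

A node's Markov blanket = Pa ∪ Ch ∪ (parents of Ch other than the node itself).
S_3's parents: S_1, S_2.
Ch(S_3) = {S_4, S_5, S_6}.
Other parents of S_3's children:
  S_4 has no other parent.
  parents(S_5) \ {S_3} = {S_1}.
  S_6 also has parent S_5.
MB(S_3) = {S_1, S_2, S_4, S_5, S_6}.
S_7 is neither a parent, child, nor co-parent of S_3, so it does not belong.

S_7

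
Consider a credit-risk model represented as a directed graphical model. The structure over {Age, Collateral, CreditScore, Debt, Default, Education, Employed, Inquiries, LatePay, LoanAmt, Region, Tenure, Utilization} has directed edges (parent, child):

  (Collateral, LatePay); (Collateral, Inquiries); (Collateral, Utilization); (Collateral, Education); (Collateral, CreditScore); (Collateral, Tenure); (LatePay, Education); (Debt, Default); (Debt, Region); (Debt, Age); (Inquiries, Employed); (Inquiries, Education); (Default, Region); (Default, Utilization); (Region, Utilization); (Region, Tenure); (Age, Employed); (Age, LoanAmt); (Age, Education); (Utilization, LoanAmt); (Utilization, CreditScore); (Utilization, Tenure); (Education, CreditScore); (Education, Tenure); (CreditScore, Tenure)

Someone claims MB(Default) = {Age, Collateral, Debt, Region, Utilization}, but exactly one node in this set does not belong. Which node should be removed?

A node's Markov blanket = Pa ∪ Ch ∪ (parents of Ch other than the node itself).
Pa(Default) = {Debt}.
Children of Default: Region, Utilization.
Parents of each child, excluding Default:
  Region's other parent is Debt.
  Utilization also has parents Collateral, Region.
MB(Default) = {Collateral, Debt, Region, Utilization}.
Age is neither a parent, child, nor co-parent of Default, so it does not belong.

Age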